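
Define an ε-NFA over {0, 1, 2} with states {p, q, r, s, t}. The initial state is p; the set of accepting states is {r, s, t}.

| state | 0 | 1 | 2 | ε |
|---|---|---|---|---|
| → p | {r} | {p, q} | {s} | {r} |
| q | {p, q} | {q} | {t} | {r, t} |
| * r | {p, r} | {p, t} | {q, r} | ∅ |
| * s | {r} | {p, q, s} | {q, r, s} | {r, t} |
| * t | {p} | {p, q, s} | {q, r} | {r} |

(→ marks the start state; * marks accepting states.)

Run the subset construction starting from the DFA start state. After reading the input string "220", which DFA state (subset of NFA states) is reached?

Start: {p, r}.
δ(p,2) = {s}; δ(r,2) = {q, r}.
Union: {q, r, s}.
ε-closure gives {q, r, s, t}.
After 2: {q, r, s, t}.
δ(q,2) = {t}; δ(r,2) = {q, r}; δ(s,2) = {q, r, s}; δ(t,2) = {q, r}.
Union: {q, r, s, t}.
After 2: {q, r, s, t}.
δ(q,0) = {p, q}; δ(r,0) = {p, r}; δ(s,0) = {r}; δ(t,0) = {p}.
Union: {p, q, r}.
ε-closure gives {p, q, r, t}.
After 0: {p, q, r, t}.

{p, q, r, t}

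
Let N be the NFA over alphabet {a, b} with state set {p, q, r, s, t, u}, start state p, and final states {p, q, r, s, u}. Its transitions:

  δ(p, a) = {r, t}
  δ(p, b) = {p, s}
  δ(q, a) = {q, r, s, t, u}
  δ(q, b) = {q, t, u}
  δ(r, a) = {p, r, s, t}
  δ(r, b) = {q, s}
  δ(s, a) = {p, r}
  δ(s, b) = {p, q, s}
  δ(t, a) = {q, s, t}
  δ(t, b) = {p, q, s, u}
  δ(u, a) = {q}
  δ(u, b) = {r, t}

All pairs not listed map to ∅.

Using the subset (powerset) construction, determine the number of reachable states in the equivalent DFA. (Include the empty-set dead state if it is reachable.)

9

Start state of the DFA: {p}.
{p} --a--> {r, t}  [new]
{p} --b--> {p, s}  [new]
{r, t} --a--> {p, q, r, s, t}  [new]
{r, t} --b--> {p, q, s, u}  [new]
{p, s} --a--> {p, r, t}  [new]
{p, s} --b--> {p, q, s}  [new]
{p, q, r, s, t} --a--> {p, q, r, s, t, u}  [new]
{p, q, r, s, t} --b--> {p, q, s, t, u}  [new]
{p, q, s, u} --a--> {p, q, r, s, t, u}  [seen]
{p, q, s, u} --b--> {p, q, r, s, t, u}  [seen]
{p, r, t} --a--> {p, q, r, s, t}  [seen]
{p, r, t} --b--> {p, q, s, u}  [seen]
{p, q, s} --a--> {p, q, r, s, t, u}  [seen]
{p, q, s} --b--> {p, q, s, t, u}  [seen]
{p, q, r, s, t, u} --a--> {p, q, r, s, t, u}  [seen]
{p, q, r, s, t, u} --b--> {p, q, r, s, t, u}  [seen]
{p, q, s, t, u} --a--> {p, q, r, s, t, u}  [seen]
{p, q, s, t, u} --b--> {p, q, r, s, t, u}  [seen]
Reachable DFA states: {p}, {r, t}, {p, s}, {p, q, r, s, t}, {p, q, s, u}, {p, r, t}, {p, q, s}, {p, q, r, s, t, u}, {p, q, s, t, u}.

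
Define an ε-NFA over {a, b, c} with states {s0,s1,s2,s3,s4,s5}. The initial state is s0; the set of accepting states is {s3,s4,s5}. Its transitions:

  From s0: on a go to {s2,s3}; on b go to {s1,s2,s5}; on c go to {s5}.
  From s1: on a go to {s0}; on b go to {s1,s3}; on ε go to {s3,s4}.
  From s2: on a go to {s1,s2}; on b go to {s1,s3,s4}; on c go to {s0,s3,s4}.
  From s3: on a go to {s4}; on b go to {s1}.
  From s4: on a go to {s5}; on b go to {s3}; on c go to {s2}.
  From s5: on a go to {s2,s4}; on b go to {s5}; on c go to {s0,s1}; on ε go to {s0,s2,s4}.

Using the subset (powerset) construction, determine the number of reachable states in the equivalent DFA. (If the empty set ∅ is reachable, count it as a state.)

Start state of the DFA: {s0} (ε-closure of the NFA start).
{s0} --a--> {s2,s3}  [new]
{s0} --b--> {s0,s1,s2,s3,s4,s5}  [new]
{s0} --c--> {s0,s2,s4,s5}  [new]
{s2,s3} --a--> {s1,s2,s3,s4}  [new]
{s2,s3} --b--> {s1,s3,s4}  [new]
{s2,s3} --c--> {s0,s3,s4}  [new]
{s0,s1,s2,s3,s4,s5} --a--> {s0,s1,s2,s3,s4,s5}  [seen]
{s0,s1,s2,s3,s4,s5} --b--> {s0,s1,s2,s3,s4,s5}  [seen]
{s0,s1,s2,s3,s4,s5} --c--> {s0,s1,s2,s3,s4,s5}  [seen]
{s0,s2,s4,s5} --a--> {s0,s1,s2,s3,s4,s5}  [seen]
{s0,s2,s4,s5} --b--> {s0,s1,s2,s3,s4,s5}  [seen]
{s0,s2,s4,s5} --c--> {s0,s1,s2,s3,s4,s5}  [seen]
{s1,s2,s3,s4} --a--> {s0,s1,s2,s3,s4,s5}  [seen]
{s1,s2,s3,s4} --b--> {s1,s3,s4}  [seen]
{s1,s2,s3,s4} --c--> {s0,s2,s3,s4}  [new]
{s1,s3,s4} --a--> {s0,s2,s4,s5}  [seen]
{s1,s3,s4} --b--> {s1,s3,s4}  [seen]
{s1,s3,s4} --c--> {s2}  [new]
{s0,s3,s4} --a--> {s0,s2,s3,s4,s5}  [new]
{s0,s3,s4} --b--> {s0,s1,s2,s3,s4,s5}  [seen]
{s0,s3,s4} --c--> {s0,s2,s4,s5}  [seen]
{s0,s2,s3,s4} --a--> {s0,s1,s2,s3,s4,s5}  [seen]
{s0,s2,s3,s4} --b--> {s0,s1,s2,s3,s4,s5}  [seen]
{s0,s2,s3,s4} --c--> {s0,s2,s3,s4,s5}  [seen]
{s2} --a--> {s1,s2,s3,s4}  [seen]
{s2} --b--> {s1,s3,s4}  [seen]
{s2} --c--> {s0,s3,s4}  [seen]
{s0,s2,s3,s4,s5} --a--> {s0,s1,s2,s3,s4,s5}  [seen]
{s0,s2,s3,s4,s5} --b--> {s0,s1,s2,s3,s4,s5}  [seen]
{s0,s2,s3,s4,s5} --c--> {s0,s1,s2,s3,s4,s5}  [seen]
Reachable DFA states: {s0}, {s2,s3}, {s0,s1,s2,s3,s4,s5}, {s0,s2,s4,s5}, {s1,s2,s3,s4}, {s1,s3,s4}, {s0,s3,s4}, {s0,s2,s3,s4}, {s2}, {s0,s2,s3,s4,s5}.

10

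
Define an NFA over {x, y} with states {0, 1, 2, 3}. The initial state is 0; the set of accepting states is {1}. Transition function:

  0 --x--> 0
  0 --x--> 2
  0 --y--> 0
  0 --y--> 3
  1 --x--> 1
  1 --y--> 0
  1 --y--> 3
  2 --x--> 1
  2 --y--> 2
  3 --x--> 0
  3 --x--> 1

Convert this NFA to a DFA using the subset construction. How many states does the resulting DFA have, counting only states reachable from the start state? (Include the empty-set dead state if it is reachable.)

Start state of the DFA: {0}.
{0} --x--> {0, 2}  [new]
{0} --y--> {0, 3}  [new]
{0, 2} --x--> {0, 1, 2}  [new]
{0, 2} --y--> {0, 2, 3}  [new]
{0, 3} --x--> {0, 1, 2}  [seen]
{0, 3} --y--> {0, 3}  [seen]
{0, 1, 2} --x--> {0, 1, 2}  [seen]
{0, 1, 2} --y--> {0, 2, 3}  [seen]
{0, 2, 3} --x--> {0, 1, 2}  [seen]
{0, 2, 3} --y--> {0, 2, 3}  [seen]
Reachable DFA states: {0}, {0, 2}, {0, 3}, {0, 1, 2}, {0, 2, 3}.

5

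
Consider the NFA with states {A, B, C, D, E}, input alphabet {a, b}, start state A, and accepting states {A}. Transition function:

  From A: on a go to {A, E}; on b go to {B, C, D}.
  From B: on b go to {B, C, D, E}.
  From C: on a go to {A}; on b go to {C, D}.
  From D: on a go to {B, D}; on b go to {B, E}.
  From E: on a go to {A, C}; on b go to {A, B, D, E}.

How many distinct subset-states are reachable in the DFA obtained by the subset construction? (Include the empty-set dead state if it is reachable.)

9

Start state of the DFA: {A}.
{A} --a--> {A, E}  [new]
{A} --b--> {B, C, D}  [new]
{A, E} --a--> {A, C, E}  [new]
{A, E} --b--> {A, B, C, D, E}  [new]
{B, C, D} --a--> {A, B, D}  [new]
{B, C, D} --b--> {B, C, D, E}  [new]
{A, C, E} --a--> {A, C, E}  [seen]
{A, C, E} --b--> {A, B, C, D, E}  [seen]
{A, B, C, D, E} --a--> {A, B, C, D, E}  [seen]
{A, B, C, D, E} --b--> {A, B, C, D, E}  [seen]
{A, B, D} --a--> {A, B, D, E}  [new]
{A, B, D} --b--> {B, C, D, E}  [seen]
{B, C, D, E} --a--> {A, B, C, D}  [new]
{B, C, D, E} --b--> {A, B, C, D, E}  [seen]
{A, B, D, E} --a--> {A, B, C, D, E}  [seen]
{A, B, D, E} --b--> {A, B, C, D, E}  [seen]
{A, B, C, D} --a--> {A, B, D, E}  [seen]
{A, B, C, D} --b--> {B, C, D, E}  [seen]
Reachable DFA states: {A}, {A, E}, {B, C, D}, {A, C, E}, {A, B, C, D, E}, {A, B, D}, {B, C, D, E}, {A, B, D, E}, {A, B, C, D}.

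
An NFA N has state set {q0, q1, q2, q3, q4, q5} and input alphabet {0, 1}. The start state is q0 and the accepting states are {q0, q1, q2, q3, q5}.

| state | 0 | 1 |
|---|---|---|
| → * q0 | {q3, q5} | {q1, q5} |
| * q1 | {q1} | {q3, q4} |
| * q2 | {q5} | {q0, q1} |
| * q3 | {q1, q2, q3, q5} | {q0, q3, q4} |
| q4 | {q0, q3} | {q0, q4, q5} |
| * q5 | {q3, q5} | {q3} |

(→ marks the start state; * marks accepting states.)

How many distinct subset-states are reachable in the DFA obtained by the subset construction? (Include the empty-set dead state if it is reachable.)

Start state of the DFA: {q0}.
{q0} --0--> {q3, q5}  [new]
{q0} --1--> {q1, q5}  [new]
{q3, q5} --0--> {q1, q2, q3, q5}  [new]
{q3, q5} --1--> {q0, q3, q4}  [new]
{q1, q5} --0--> {q1, q3, q5}  [new]
{q1, q5} --1--> {q3, q4}  [new]
{q1, q2, q3, q5} --0--> {q1, q2, q3, q5}  [seen]
{q1, q2, q3, q5} --1--> {q0, q1, q3, q4}  [new]
{q0, q3, q4} --0--> {q0, q1, q2, q3, q5}  [new]
{q0, q3, q4} --1--> {q0, q1, q3, q4, q5}  [new]
{q1, q3, q5} --0--> {q1, q2, q3, q5}  [seen]
{q1, q3, q5} --1--> {q0, q3, q4}  [seen]
{q3, q4} --0--> {q0, q1, q2, q3, q5}  [seen]
{q3, q4} --1--> {q0, q3, q4, q5}  [new]
{q0, q1, q3, q4} --0--> {q0, q1, q2, q3, q5}  [seen]
{q0, q1, q3, q4} --1--> {q0, q1, q3, q4, q5}  [seen]
{q0, q1, q2, q3, q5} --0--> {q1, q2, q3, q5}  [seen]
{q0, q1, q2, q3, q5} --1--> {q0, q1, q3, q4, q5}  [seen]
{q0, q1, q3, q4, q5} --0--> {q0, q1, q2, q3, q5}  [seen]
{q0, q1, q3, q4, q5} --1--> {q0, q1, q3, q4, q5}  [seen]
{q0, q3, q4, q5} --0--> {q0, q1, q2, q3, q5}  [seen]
{q0, q3, q4, q5} --1--> {q0, q1, q3, q4, q5}  [seen]
Reachable DFA states: {q0}, {q3, q5}, {q1, q5}, {q1, q2, q3, q5}, {q0, q3, q4}, {q1, q3, q5}, {q3, q4}, {q0, q1, q3, q4}, {q0, q1, q2, q3, q5}, {q0, q1, q3, q4, q5}, {q0, q3, q4, q5}.

11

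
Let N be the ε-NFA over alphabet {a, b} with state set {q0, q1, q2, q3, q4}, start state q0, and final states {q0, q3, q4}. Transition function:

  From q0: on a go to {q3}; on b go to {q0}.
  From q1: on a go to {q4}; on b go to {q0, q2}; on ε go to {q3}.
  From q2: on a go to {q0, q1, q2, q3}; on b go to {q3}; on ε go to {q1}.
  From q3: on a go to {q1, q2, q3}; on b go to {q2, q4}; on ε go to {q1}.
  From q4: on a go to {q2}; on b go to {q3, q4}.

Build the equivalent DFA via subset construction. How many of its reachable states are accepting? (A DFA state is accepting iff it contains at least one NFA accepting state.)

4

Start state of the DFA: {q0} (ε-closure of the NFA start).
{q0} --a--> {q1, q3}  [new]
{q0} --b--> {q0}  [seen]
{q1, q3} --a--> {q1, q2, q3, q4}  [new]
{q1, q3} --b--> {q0, q1, q2, q3, q4}  [new]
{q1, q2, q3, q4} --a--> {q0, q1, q2, q3, q4}  [seen]
{q1, q2, q3, q4} --b--> {q0, q1, q2, q3, q4}  [seen]
{q0, q1, q2, q3, q4} --a--> {q0, q1, q2, q3, q4}  [seen]
{q0, q1, q2, q3, q4} --b--> {q0, q1, q2, q3, q4}  [seen]
Reachable DFA states: {q0}, {q1, q3}, {q1, q2, q3, q4}, {q0, q1, q2, q3, q4}.
Accepting DFA states (contain an NFA accepting state): {q0}, {q1, q3}, {q1, q2, q3, q4}, {q0, q1, q2, q3, q4}.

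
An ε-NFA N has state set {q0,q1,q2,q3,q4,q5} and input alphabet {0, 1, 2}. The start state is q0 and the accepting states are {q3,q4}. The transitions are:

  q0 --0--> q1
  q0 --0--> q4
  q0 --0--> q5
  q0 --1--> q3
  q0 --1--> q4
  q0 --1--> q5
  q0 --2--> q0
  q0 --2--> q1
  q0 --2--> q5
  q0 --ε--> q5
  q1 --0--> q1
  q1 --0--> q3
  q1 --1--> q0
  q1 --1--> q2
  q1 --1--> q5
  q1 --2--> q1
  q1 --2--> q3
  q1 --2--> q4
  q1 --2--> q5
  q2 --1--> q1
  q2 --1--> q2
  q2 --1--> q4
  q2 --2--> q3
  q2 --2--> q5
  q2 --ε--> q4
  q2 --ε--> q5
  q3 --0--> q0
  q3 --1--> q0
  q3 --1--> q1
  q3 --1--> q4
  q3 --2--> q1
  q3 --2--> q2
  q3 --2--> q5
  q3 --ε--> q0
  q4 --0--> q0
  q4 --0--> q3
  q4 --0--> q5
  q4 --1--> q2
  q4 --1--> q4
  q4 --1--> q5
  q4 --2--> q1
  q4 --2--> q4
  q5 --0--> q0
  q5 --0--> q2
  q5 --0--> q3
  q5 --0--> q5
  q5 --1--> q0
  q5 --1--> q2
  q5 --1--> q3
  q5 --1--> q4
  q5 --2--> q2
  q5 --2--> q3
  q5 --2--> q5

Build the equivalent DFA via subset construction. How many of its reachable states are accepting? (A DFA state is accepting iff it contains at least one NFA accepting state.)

2

Start state of the DFA: {q0,q5} (ε-closure of the NFA start).
{q0,q5} --0--> {q0,q1,q2,q3,q4,q5}  [new]
{q0,q5} --1--> {q0,q2,q3,q4,q5}  [new]
{q0,q5} --2--> {q0,q1,q2,q3,q4,q5}  [seen]
{q0,q1,q2,q3,q4,q5} --0--> {q0,q1,q2,q3,q4,q5}  [seen]
{q0,q1,q2,q3,q4,q5} --1--> {q0,q1,q2,q3,q4,q5}  [seen]
{q0,q1,q2,q3,q4,q5} --2--> {q0,q1,q2,q3,q4,q5}  [seen]
{q0,q2,q3,q4,q5} --0--> {q0,q1,q2,q3,q4,q5}  [seen]
{q0,q2,q3,q4,q5} --1--> {q0,q1,q2,q3,q4,q5}  [seen]
{q0,q2,q3,q4,q5} --2--> {q0,q1,q2,q3,q4,q5}  [seen]
Reachable DFA states: {q0,q5}, {q0,q1,q2,q3,q4,q5}, {q0,q2,q3,q4,q5}.
Accepting DFA states (contain an NFA accepting state): {q0,q1,q2,q3,q4,q5}, {q0,q2,q3,q4,q5}.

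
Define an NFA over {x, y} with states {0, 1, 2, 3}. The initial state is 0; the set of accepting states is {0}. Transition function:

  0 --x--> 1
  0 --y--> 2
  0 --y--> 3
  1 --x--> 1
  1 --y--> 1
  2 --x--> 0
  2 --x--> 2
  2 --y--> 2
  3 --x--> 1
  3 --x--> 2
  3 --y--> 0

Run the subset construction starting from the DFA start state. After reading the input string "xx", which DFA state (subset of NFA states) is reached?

Start: {0}.
δ(0,x) = {1}.
Union: {1}.
After x: {1}.
δ(1,x) = {1}.
Union: {1}.
After x: {1}.

{1}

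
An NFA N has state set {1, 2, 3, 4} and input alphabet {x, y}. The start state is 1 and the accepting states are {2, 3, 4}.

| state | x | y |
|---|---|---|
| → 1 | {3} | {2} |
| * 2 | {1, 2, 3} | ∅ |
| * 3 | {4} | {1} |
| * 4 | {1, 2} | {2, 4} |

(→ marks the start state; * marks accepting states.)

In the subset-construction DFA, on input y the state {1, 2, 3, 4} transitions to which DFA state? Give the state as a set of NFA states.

{1, 2, 4}

δ(1,y) = {2}; δ(2,y) = ∅; δ(3,y) = {1}; δ(4,y) = {2, 4}.
Union: {1, 2, 4}.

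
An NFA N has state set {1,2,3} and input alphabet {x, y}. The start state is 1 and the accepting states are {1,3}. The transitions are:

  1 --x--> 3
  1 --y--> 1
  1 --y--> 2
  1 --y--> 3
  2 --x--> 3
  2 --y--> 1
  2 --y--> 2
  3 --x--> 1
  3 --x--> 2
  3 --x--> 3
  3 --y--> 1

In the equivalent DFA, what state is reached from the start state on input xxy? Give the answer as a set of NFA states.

{1,2,3}

Start: {1}.
δ(1,x) = {3}.
Union: {3}.
After x: {3}.
δ(3,x) = {1,2,3}.
Union: {1,2,3}.
After x: {1,2,3}.
δ(1,y) = {1,2,3}; δ(2,y) = {1,2}; δ(3,y) = {1}.
Union: {1,2,3}.
After y: {1,2,3}.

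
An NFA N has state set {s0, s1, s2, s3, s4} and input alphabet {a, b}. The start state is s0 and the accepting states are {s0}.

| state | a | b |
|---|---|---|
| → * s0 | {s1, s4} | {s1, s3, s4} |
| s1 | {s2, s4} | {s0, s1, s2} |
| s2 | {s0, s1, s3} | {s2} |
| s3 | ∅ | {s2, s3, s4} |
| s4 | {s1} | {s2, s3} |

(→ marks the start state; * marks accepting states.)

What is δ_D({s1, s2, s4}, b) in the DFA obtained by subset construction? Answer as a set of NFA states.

{s0, s1, s2, s3}

δ(s1,b) = {s0, s1, s2}; δ(s2,b) = {s2}; δ(s4,b) = {s2, s3}.
Union: {s0, s1, s2, s3}.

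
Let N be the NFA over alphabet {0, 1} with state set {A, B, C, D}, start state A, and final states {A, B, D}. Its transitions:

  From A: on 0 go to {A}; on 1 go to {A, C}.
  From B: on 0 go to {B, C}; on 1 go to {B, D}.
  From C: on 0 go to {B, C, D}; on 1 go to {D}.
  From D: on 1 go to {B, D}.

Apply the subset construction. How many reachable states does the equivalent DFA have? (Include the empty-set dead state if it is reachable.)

Start state of the DFA: {A}.
{A} --0--> {A}  [seen]
{A} --1--> {A, C}  [new]
{A, C} --0--> {A, B, C, D}  [new]
{A, C} --1--> {A, C, D}  [new]
{A, B, C, D} --0--> {A, B, C, D}  [seen]
{A, B, C, D} --1--> {A, B, C, D}  [seen]
{A, C, D} --0--> {A, B, C, D}  [seen]
{A, C, D} --1--> {A, B, C, D}  [seen]
Reachable DFA states: {A}, {A, C}, {A, B, C, D}, {A, C, D}.

4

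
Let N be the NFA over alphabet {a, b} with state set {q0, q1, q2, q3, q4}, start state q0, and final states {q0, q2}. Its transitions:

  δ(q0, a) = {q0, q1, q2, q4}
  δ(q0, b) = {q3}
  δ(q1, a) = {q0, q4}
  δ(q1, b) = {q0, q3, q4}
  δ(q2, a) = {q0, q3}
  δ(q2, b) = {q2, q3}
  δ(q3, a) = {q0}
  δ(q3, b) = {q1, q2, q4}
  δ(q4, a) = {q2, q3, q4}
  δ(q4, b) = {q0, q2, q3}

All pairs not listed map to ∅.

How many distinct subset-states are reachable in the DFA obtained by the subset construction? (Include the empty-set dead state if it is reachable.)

Start state of the DFA: {q0}.
{q0} --a--> {q0, q1, q2, q4}  [new]
{q0} --b--> {q3}  [new]
{q0, q1, q2, q4} --a--> {q0, q1, q2, q3, q4}  [new]
{q0, q1, q2, q4} --b--> {q0, q2, q3, q4}  [new]
{q3} --a--> {q0}  [seen]
{q3} --b--> {q1, q2, q4}  [new]
{q0, q1, q2, q3, q4} --a--> {q0, q1, q2, q3, q4}  [seen]
{q0, q1, q2, q3, q4} --b--> {q0, q1, q2, q3, q4}  [seen]
{q0, q2, q3, q4} --a--> {q0, q1, q2, q3, q4}  [seen]
{q0, q2, q3, q4} --b--> {q0, q1, q2, q3, q4}  [seen]
{q1, q2, q4} --a--> {q0, q2, q3, q4}  [seen]
{q1, q2, q4} --b--> {q0, q2, q3, q4}  [seen]
Reachable DFA states: {q0}, {q0, q1, q2, q4}, {q3}, {q0, q1, q2, q3, q4}, {q0, q2, q3, q4}, {q1, q2, q4}.

6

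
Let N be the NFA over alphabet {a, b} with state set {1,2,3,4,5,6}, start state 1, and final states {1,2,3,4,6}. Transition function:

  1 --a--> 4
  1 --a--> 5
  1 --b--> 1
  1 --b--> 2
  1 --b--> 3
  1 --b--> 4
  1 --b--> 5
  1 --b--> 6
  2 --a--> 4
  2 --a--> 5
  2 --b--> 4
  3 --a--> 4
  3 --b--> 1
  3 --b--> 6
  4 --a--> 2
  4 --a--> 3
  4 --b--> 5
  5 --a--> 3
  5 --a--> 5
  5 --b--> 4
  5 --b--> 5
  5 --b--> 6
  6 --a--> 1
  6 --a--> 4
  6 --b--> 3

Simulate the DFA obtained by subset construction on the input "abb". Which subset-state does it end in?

Start: {1}.
δ(1,a) = {4,5}.
Union: {4,5}.
After a: {4,5}.
δ(4,b) = {5}; δ(5,b) = {4,5,6}.
Union: {4,5,6}.
After b: {4,5,6}.
δ(4,b) = {5}; δ(5,b) = {4,5,6}; δ(6,b) = {3}.
Union: {3,4,5,6}.
After b: {3,4,5,6}.

{3,4,5,6}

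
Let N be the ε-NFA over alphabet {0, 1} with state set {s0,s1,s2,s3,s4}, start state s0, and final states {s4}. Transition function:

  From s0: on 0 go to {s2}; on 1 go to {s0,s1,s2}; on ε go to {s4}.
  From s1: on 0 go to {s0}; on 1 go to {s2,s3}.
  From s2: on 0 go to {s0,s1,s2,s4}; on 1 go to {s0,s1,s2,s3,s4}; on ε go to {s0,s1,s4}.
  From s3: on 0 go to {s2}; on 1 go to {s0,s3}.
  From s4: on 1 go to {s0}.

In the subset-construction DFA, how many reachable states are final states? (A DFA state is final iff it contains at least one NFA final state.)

Start state of the DFA: {s0,s4} (ε-closure of the NFA start).
{s0,s4} --0--> {s0,s1,s2,s4}  [new]
{s0,s4} --1--> {s0,s1,s2,s4}  [seen]
{s0,s1,s2,s4} --0--> {s0,s1,s2,s4}  [seen]
{s0,s1,s2,s4} --1--> {s0,s1,s2,s3,s4}  [new]
{s0,s1,s2,s3,s4} --0--> {s0,s1,s2,s4}  [seen]
{s0,s1,s2,s3,s4} --1--> {s0,s1,s2,s3,s4}  [seen]
Reachable DFA states: {s0,s4}, {s0,s1,s2,s4}, {s0,s1,s2,s3,s4}.
Accepting DFA states (contain an NFA accepting state): {s0,s4}, {s0,s1,s2,s4}, {s0,s1,s2,s3,s4}.

3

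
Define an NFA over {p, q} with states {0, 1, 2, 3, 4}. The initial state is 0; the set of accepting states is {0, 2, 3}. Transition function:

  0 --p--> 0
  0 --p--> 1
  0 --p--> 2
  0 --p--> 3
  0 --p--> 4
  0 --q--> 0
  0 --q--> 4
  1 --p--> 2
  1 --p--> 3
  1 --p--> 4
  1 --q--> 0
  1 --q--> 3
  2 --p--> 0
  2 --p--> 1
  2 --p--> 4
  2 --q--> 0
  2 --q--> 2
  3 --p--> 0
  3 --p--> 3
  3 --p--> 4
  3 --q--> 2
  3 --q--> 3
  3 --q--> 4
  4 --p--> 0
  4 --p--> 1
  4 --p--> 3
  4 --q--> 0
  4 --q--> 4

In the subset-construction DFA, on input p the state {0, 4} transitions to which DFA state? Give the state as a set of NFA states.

{0, 1, 2, 3, 4}

δ(0,p) = {0, 1, 2, 3, 4}; δ(4,p) = {0, 1, 3}.
Union: {0, 1, 2, 3, 4}.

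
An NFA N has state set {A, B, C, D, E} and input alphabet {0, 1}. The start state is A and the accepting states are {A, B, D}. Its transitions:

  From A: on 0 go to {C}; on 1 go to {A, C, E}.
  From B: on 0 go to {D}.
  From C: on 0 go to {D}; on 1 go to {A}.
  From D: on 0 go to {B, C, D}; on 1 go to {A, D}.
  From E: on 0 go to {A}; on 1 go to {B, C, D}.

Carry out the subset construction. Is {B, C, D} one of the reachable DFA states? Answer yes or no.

Start state of the DFA: {A}.
{A} --0--> {C}  [new]
{A} --1--> {A, C, E}  [new]
{C} --0--> {D}  [new]
{C} --1--> {A}  [seen]
{A, C, E} --0--> {A, C, D}  [new]
{A, C, E} --1--> {A, B, C, D, E}  [new]
{D} --0--> {B, C, D}  [new]
{D} --1--> {A, D}  [new]
{A, C, D} --0--> {B, C, D}  [seen]
{A, C, D} --1--> {A, C, D, E}  [new]
{A, B, C, D, E} --0--> {A, B, C, D}  [new]
{A, B, C, D, E} --1--> {A, B, C, D, E}  [seen]
{B, C, D} --0--> {B, C, D}  [seen]
{B, C, D} --1--> {A, D}  [seen]
{A, D} --0--> {B, C, D}  [seen]
{A, D} --1--> {A, C, D, E}  [seen]
{A, C, D, E} --0--> {A, B, C, D}  [seen]
{A, C, D, E} --1--> {A, B, C, D, E}  [seen]
{A, B, C, D} --0--> {B, C, D}  [seen]
{A, B, C, D} --1--> {A, C, D, E}  [seen]
Reachable DFA states: {A}, {C}, {A, C, E}, {D}, {A, C, D}, {A, B, C, D, E}, {B, C, D}, {A, D}, {A, C, D, E}, {A, B, C, D}.
{B, C, D} is among them.

yes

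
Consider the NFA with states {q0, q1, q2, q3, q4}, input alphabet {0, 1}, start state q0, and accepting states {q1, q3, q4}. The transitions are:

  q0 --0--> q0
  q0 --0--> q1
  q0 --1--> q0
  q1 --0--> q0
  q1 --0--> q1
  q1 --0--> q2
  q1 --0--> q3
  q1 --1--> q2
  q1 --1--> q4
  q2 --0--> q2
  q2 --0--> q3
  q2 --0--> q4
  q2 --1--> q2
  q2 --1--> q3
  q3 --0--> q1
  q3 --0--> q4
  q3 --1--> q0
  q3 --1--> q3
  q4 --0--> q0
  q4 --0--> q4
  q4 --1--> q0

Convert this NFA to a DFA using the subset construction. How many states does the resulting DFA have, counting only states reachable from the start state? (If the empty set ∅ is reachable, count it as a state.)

7

Start state of the DFA: {q0}.
{q0} --0--> {q0, q1}  [new]
{q0} --1--> {q0}  [seen]
{q0, q1} --0--> {q0, q1, q2, q3}  [new]
{q0, q1} --1--> {q0, q2, q4}  [new]
{q0, q1, q2, q3} --0--> {q0, q1, q2, q3, q4}  [new]
{q0, q1, q2, q3} --1--> {q0, q2, q3, q4}  [new]
{q0, q2, q4} --0--> {q0, q1, q2, q3, q4}  [seen]
{q0, q2, q4} --1--> {q0, q2, q3}  [new]
{q0, q1, q2, q3, q4} --0--> {q0, q1, q2, q3, q4}  [seen]
{q0, q1, q2, q3, q4} --1--> {q0, q2, q3, q4}  [seen]
{q0, q2, q3, q4} --0--> {q0, q1, q2, q3, q4}  [seen]
{q0, q2, q3, q4} --1--> {q0, q2, q3}  [seen]
{q0, q2, q3} --0--> {q0, q1, q2, q3, q4}  [seen]
{q0, q2, q3} --1--> {q0, q2, q3}  [seen]
Reachable DFA states: {q0}, {q0, q1}, {q0, q1, q2, q3}, {q0, q2, q4}, {q0, q1, q2, q3, q4}, {q0, q2, q3, q4}, {q0, q2, q3}.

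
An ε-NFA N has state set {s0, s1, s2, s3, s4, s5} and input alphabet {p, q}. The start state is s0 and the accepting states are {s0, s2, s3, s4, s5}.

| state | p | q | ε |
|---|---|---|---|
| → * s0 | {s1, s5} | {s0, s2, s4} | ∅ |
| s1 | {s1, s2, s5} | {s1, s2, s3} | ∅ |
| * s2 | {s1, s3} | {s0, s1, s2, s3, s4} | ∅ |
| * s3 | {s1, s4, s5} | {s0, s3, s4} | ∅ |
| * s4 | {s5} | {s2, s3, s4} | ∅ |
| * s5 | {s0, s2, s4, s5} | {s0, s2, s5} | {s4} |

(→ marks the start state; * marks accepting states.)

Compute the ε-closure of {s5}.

{s4, s5}

Begin with {s5}.
s5 →ε {s4}; add s4.
ε-closure = {s4, s5}.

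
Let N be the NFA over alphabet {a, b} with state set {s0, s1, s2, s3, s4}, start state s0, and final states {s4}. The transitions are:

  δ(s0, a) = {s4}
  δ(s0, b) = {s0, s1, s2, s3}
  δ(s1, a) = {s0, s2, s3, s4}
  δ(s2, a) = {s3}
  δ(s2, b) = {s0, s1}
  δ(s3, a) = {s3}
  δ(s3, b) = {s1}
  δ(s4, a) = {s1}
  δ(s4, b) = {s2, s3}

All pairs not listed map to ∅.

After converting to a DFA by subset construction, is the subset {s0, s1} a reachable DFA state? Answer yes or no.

yes

Start state of the DFA: {s0}.
{s0} --a--> {s4}  [new]
{s0} --b--> {s0, s1, s2, s3}  [new]
{s4} --a--> {s1}  [new]
{s4} --b--> {s2, s3}  [new]
{s0, s1, s2, s3} --a--> {s0, s2, s3, s4}  [new]
{s0, s1, s2, s3} --b--> {s0, s1, s2, s3}  [seen]
{s1} --a--> {s0, s2, s3, s4}  [seen]
{s1} --b--> ∅  [new]
{s2, s3} --a--> {s3}  [new]
{s2, s3} --b--> {s0, s1}  [new]
{s0, s2, s3, s4} --a--> {s1, s3, s4}  [new]
{s0, s2, s3, s4} --b--> {s0, s1, s2, s3}  [seen]
∅ --a--> ∅  [seen]
∅ --b--> ∅  [seen]
{s3} --a--> {s3}  [seen]
{s3} --b--> {s1}  [seen]
{s0, s1} --a--> {s0, s2, s3, s4}  [seen]
{s0, s1} --b--> {s0, s1, s2, s3}  [seen]
{s1, s3, s4} --a--> {s0, s1, s2, s3, s4}  [new]
{s1, s3, s4} --b--> {s1, s2, s3}  [new]
{s0, s1, s2, s3, s4} --a--> {s0, s1, s2, s3, s4}  [seen]
{s0, s1, s2, s3, s4} --b--> {s0, s1, s2, s3}  [seen]
{s1, s2, s3} --a--> {s0, s2, s3, s4}  [seen]
{s1, s2, s3} --b--> {s0, s1}  [seen]
Reachable DFA states: {s0}, {s4}, {s0, s1, s2, s3}, {s1}, {s2, s3}, {s0, s2, s3, s4}, ∅, {s3}, {s0, s1}, {s1, s3, s4}, {s0, s1, s2, s3, s4}, {s1, s2, s3}.
{s0, s1} is among them.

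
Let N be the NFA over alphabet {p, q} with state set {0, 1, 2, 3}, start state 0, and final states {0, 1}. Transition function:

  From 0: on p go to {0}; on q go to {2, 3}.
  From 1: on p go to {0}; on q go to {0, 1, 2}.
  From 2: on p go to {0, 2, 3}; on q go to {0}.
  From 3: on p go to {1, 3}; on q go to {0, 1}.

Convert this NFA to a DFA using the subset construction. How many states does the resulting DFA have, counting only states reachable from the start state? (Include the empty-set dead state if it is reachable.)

4

Start state of the DFA: {0}.
{0} --p--> {0}  [seen]
{0} --q--> {2, 3}  [new]
{2, 3} --p--> {0, 1, 2, 3}  [new]
{2, 3} --q--> {0, 1}  [new]
{0, 1, 2, 3} --p--> {0, 1, 2, 3}  [seen]
{0, 1, 2, 3} --q--> {0, 1, 2, 3}  [seen]
{0, 1} --p--> {0}  [seen]
{0, 1} --q--> {0, 1, 2, 3}  [seen]
Reachable DFA states: {0}, {2, 3}, {0, 1, 2, 3}, {0, 1}.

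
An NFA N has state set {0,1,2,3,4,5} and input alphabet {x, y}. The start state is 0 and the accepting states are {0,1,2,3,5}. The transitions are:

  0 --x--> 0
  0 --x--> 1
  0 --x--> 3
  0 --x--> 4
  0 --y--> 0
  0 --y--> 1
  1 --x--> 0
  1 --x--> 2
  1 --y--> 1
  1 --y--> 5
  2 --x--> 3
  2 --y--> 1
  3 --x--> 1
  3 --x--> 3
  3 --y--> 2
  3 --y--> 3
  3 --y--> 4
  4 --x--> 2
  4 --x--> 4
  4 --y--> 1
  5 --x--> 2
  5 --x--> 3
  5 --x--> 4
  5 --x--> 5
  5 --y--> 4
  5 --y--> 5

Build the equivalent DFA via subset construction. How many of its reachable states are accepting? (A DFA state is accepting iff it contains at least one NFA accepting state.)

Start state of the DFA: {0}.
{0} --x--> {0,1,3,4}  [new]
{0} --y--> {0,1}  [new]
{0,1,3,4} --x--> {0,1,2,3,4}  [new]
{0,1,3,4} --y--> {0,1,2,3,4,5}  [new]
{0,1} --x--> {0,1,2,3,4}  [seen]
{0,1} --y--> {0,1,5}  [new]
{0,1,2,3,4} --x--> {0,1,2,3,4}  [seen]
{0,1,2,3,4} --y--> {0,1,2,3,4,5}  [seen]
{0,1,2,3,4,5} --x--> {0,1,2,3,4,5}  [seen]
{0,1,2,3,4,5} --y--> {0,1,2,3,4,5}  [seen]
{0,1,5} --x--> {0,1,2,3,4,5}  [seen]
{0,1,5} --y--> {0,1,4,5}  [new]
{0,1,4,5} --x--> {0,1,2,3,4,5}  [seen]
{0,1,4,5} --y--> {0,1,4,5}  [seen]
Reachable DFA states: {0}, {0,1,3,4}, {0,1}, {0,1,2,3,4}, {0,1,2,3,4,5}, {0,1,5}, {0,1,4,5}.
Accepting DFA states (contain an NFA accepting state): {0}, {0,1,3,4}, {0,1}, {0,1,2,3,4}, {0,1,2,3,4,5}, {0,1,5}, {0,1,4,5}.

7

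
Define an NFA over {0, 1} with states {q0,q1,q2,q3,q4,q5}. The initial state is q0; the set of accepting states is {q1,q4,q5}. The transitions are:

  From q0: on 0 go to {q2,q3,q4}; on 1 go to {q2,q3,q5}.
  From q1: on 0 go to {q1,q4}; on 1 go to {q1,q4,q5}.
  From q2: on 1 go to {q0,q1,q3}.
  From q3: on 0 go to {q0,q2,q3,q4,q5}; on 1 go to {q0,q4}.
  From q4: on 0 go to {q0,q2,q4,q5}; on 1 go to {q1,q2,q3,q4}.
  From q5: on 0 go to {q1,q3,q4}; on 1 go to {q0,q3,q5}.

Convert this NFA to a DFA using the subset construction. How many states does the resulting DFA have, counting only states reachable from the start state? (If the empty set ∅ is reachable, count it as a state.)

7

Start state of the DFA: {q0}.
{q0} --0--> {q2,q3,q4}  [new]
{q0} --1--> {q2,q3,q5}  [new]
{q2,q3,q4} --0--> {q0,q2,q3,q4,q5}  [new]
{q2,q3,q4} --1--> {q0,q1,q2,q3,q4}  [new]
{q2,q3,q5} --0--> {q0,q1,q2,q3,q4,q5}  [new]
{q2,q3,q5} --1--> {q0,q1,q3,q4,q5}  [new]
{q0,q2,q3,q4,q5} --0--> {q0,q1,q2,q3,q4,q5}  [seen]
{q0,q2,q3,q4,q5} --1--> {q0,q1,q2,q3,q4,q5}  [seen]
{q0,q1,q2,q3,q4} --0--> {q0,q1,q2,q3,q4,q5}  [seen]
{q0,q1,q2,q3,q4} --1--> {q0,q1,q2,q3,q4,q5}  [seen]
{q0,q1,q2,q3,q4,q5} --0--> {q0,q1,q2,q3,q4,q5}  [seen]
{q0,q1,q2,q3,q4,q5} --1--> {q0,q1,q2,q3,q4,q5}  [seen]
{q0,q1,q3,q4,q5} --0--> {q0,q1,q2,q3,q4,q5}  [seen]
{q0,q1,q3,q4,q5} --1--> {q0,q1,q2,q3,q4,q5}  [seen]
Reachable DFA states: {q0}, {q2,q3,q4}, {q2,q3,q5}, {q0,q2,q3,q4,q5}, {q0,q1,q2,q3,q4}, {q0,q1,q2,q3,q4,q5}, {q0,q1,q3,q4,q5}.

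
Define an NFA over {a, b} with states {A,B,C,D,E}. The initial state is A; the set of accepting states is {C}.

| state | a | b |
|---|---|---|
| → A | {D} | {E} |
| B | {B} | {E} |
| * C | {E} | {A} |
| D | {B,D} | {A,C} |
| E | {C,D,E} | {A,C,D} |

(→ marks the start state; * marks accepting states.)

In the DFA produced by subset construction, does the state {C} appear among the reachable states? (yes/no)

Start state of the DFA: {A}.
{A} --a--> {D}  [new]
{A} --b--> {E}  [new]
{D} --a--> {B,D}  [new]
{D} --b--> {A,C}  [new]
{E} --a--> {C,D,E}  [new]
{E} --b--> {A,C,D}  [new]
{B,D} --a--> {B,D}  [seen]
{B,D} --b--> {A,C,E}  [new]
{A,C} --a--> {D,E}  [new]
{A,C} --b--> {A,E}  [new]
{C,D,E} --a--> {B,C,D,E}  [new]
{C,D,E} --b--> {A,C,D}  [seen]
{A,C,D} --a--> {B,D,E}  [new]
{A,C,D} --b--> {A,C,E}  [seen]
{A,C,E} --a--> {C,D,E}  [seen]
{A,C,E} --b--> {A,C,D,E}  [new]
{D,E} --a--> {B,C,D,E}  [seen]
{D,E} --b--> {A,C,D}  [seen]
{A,E} --a--> {C,D,E}  [seen]
{A,E} --b--> {A,C,D,E}  [seen]
{B,C,D,E} --a--> {B,C,D,E}  [seen]
{B,C,D,E} --b--> {A,C,D,E}  [seen]
{B,D,E} --a--> {B,C,D,E}  [seen]
{B,D,E} --b--> {A,C,D,E}  [seen]
{A,C,D,E} --a--> {B,C,D,E}  [seen]
{A,C,D,E} --b--> {A,C,D,E}  [seen]
Reachable DFA states: {A}, {D}, {E}, {B,D}, {A,C}, {C,D,E}, {A,C,D}, {A,C,E}, {D,E}, {A,E}, {B,C,D,E}, {B,D,E}, {A,C,D,E}.
{C} is not among them.

no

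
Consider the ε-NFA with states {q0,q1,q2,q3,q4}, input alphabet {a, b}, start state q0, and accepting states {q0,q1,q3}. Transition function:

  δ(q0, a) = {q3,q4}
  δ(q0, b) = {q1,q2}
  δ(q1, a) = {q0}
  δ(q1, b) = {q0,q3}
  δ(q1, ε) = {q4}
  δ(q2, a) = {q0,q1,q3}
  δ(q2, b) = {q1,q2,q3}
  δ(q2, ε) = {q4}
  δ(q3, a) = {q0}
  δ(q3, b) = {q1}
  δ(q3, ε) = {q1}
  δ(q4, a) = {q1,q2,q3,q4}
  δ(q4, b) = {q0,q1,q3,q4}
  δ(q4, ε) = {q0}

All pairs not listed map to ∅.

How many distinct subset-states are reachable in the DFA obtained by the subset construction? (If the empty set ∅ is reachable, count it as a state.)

Start state of the DFA: {q0} (ε-closure of the NFA start).
{q0} --a--> {q0,q1,q3,q4}  [new]
{q0} --b--> {q0,q1,q2,q4}  [new]
{q0,q1,q3,q4} --a--> {q0,q1,q2,q3,q4}  [new]
{q0,q1,q3,q4} --b--> {q0,q1,q2,q3,q4}  [seen]
{q0,q1,q2,q4} --a--> {q0,q1,q2,q3,q4}  [seen]
{q0,q1,q2,q4} --b--> {q0,q1,q2,q3,q4}  [seen]
{q0,q1,q2,q3,q4} --a--> {q0,q1,q2,q3,q4}  [seen]
{q0,q1,q2,q3,q4} --b--> {q0,q1,q2,q3,q4}  [seen]
Reachable DFA states: {q0}, {q0,q1,q3,q4}, {q0,q1,q2,q4}, {q0,q1,q2,q3,q4}.

4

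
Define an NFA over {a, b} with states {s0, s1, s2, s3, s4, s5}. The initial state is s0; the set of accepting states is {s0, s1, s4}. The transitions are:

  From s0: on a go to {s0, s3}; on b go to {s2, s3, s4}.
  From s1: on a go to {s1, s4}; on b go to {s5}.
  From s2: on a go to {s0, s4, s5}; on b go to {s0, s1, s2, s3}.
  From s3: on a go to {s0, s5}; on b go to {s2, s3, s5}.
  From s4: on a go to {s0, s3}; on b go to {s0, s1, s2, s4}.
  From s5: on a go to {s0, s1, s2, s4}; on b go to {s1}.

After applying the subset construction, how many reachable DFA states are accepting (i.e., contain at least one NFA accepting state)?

Start state of the DFA: {s0}.
{s0} --a--> {s0, s3}  [new]
{s0} --b--> {s2, s3, s4}  [new]
{s0, s3} --a--> {s0, s3, s5}  [new]
{s0, s3} --b--> {s2, s3, s4, s5}  [new]
{s2, s3, s4} --a--> {s0, s3, s4, s5}  [new]
{s2, s3, s4} --b--> {s0, s1, s2, s3, s4, s5}  [new]
{s0, s3, s5} --a--> {s0, s1, s2, s3, s4, s5}  [seen]
{s0, s3, s5} --b--> {s1, s2, s3, s4, s5}  [new]
{s2, s3, s4, s5} --a--> {s0, s1, s2, s3, s4, s5}  [seen]
{s2, s3, s4, s5} --b--> {s0, s1, s2, s3, s4, s5}  [seen]
{s0, s3, s4, s5} --a--> {s0, s1, s2, s3, s4, s5}  [seen]
{s0, s3, s4, s5} --b--> {s0, s1, s2, s3, s4, s5}  [seen]
{s0, s1, s2, s3, s4, s5} --a--> {s0, s1, s2, s3, s4, s5}  [seen]
{s0, s1, s2, s3, s4, s5} --b--> {s0, s1, s2, s3, s4, s5}  [seen]
{s1, s2, s3, s4, s5} --a--> {s0, s1, s2, s3, s4, s5}  [seen]
{s1, s2, s3, s4, s5} --b--> {s0, s1, s2, s3, s4, s5}  [seen]
Reachable DFA states: {s0}, {s0, s3}, {s2, s3, s4}, {s0, s3, s5}, {s2, s3, s4, s5}, {s0, s3, s4, s5}, {s0, s1, s2, s3, s4, s5}, {s1, s2, s3, s4, s5}.
Accepting DFA states (contain an NFA accepting state): {s0}, {s0, s3}, {s2, s3, s4}, {s0, s3, s5}, {s2, s3, s4, s5}, {s0, s3, s4, s5}, {s0, s1, s2, s3, s4, s5}, {s1, s2, s3, s4, s5}.

8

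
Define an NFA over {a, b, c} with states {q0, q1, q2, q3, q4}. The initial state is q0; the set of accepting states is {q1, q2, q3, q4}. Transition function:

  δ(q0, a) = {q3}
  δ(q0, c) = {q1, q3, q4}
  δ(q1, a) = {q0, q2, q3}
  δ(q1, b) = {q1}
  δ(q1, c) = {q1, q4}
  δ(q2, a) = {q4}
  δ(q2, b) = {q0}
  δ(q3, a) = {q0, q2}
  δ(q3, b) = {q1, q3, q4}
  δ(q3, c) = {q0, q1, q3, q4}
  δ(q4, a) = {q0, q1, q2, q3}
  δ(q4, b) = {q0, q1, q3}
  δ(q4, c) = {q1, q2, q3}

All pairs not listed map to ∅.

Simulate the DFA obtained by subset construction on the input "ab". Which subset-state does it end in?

{q1, q3, q4}

Start: {q0}.
δ(q0,a) = {q3}.
Union: {q3}.
After a: {q3}.
δ(q3,b) = {q1, q3, q4}.
Union: {q1, q3, q4}.
After b: {q1, q3, q4}.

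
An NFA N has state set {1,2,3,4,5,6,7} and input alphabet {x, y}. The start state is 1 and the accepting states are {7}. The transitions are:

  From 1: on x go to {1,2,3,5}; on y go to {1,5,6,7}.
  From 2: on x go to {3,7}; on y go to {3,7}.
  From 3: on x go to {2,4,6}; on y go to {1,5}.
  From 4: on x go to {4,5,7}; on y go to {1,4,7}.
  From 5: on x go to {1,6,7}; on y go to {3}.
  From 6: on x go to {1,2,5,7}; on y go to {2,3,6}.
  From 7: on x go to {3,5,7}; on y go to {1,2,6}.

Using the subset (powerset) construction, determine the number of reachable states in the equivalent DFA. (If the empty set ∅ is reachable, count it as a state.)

Start state of the DFA: {1}.
{1} --x--> {1,2,3,5}  [new]
{1} --y--> {1,5,6,7}  [new]
{1,2,3,5} --x--> {1,2,3,4,5,6,7}  [new]
{1,2,3,5} --y--> {1,3,5,6,7}  [new]
{1,5,6,7} --x--> {1,2,3,5,6,7}  [new]
{1,5,6,7} --y--> {1,2,3,5,6,7}  [seen]
{1,2,3,4,5,6,7} --x--> {1,2,3,4,5,6,7}  [seen]
{1,2,3,4,5,6,7} --y--> {1,2,3,4,5,6,7}  [seen]
{1,3,5,6,7} --x--> {1,2,3,4,5,6,7}  [seen]
{1,3,5,6,7} --y--> {1,2,3,5,6,7}  [seen]
{1,2,3,5,6,7} --x--> {1,2,3,4,5,6,7}  [seen]
{1,2,3,5,6,7} --y--> {1,2,3,5,6,7}  [seen]
Reachable DFA states: {1}, {1,2,3,5}, {1,5,6,7}, {1,2,3,4,5,6,7}, {1,3,5,6,7}, {1,2,3,5,6,7}.

6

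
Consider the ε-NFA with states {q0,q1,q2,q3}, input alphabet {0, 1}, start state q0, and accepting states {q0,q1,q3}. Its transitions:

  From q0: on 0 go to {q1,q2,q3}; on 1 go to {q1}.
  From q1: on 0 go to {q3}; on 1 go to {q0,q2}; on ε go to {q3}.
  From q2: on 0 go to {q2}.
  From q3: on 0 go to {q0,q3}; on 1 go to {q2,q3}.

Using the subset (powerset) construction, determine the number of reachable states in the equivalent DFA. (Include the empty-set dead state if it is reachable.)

Start state of the DFA: {q0} (ε-closure of the NFA start).
{q0} --0--> {q1,q2,q3}  [new]
{q0} --1--> {q1,q3}  [new]
{q1,q2,q3} --0--> {q0,q2,q3}  [new]
{q1,q2,q3} --1--> {q0,q2,q3}  [seen]
{q1,q3} --0--> {q0,q3}  [new]
{q1,q3} --1--> {q0,q2,q3}  [seen]
{q0,q2,q3} --0--> {q0,q1,q2,q3}  [new]
{q0,q2,q3} --1--> {q1,q2,q3}  [seen]
{q0,q3} --0--> {q0,q1,q2,q3}  [seen]
{q0,q3} --1--> {q1,q2,q3}  [seen]
{q0,q1,q2,q3} --0--> {q0,q1,q2,q3}  [seen]
{q0,q1,q2,q3} --1--> {q0,q1,q2,q3}  [seen]
Reachable DFA states: {q0}, {q1,q2,q3}, {q1,q3}, {q0,q2,q3}, {q0,q3}, {q0,q1,q2,q3}.

6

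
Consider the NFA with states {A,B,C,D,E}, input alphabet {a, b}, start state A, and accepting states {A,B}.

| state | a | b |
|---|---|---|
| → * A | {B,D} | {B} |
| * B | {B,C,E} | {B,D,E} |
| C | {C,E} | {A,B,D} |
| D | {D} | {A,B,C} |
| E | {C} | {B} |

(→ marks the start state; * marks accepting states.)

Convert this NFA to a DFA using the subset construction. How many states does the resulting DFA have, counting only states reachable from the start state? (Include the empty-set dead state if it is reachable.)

8

Start state of the DFA: {A}.
{A} --a--> {B,D}  [new]
{A} --b--> {B}  [new]
{B,D} --a--> {B,C,D,E}  [new]
{B,D} --b--> {A,B,C,D,E}  [new]
{B} --a--> {B,C,E}  [new]
{B} --b--> {B,D,E}  [new]
{B,C,D,E} --a--> {B,C,D,E}  [seen]
{B,C,D,E} --b--> {A,B,C,D,E}  [seen]
{A,B,C,D,E} --a--> {B,C,D,E}  [seen]
{A,B,C,D,E} --b--> {A,B,C,D,E}  [seen]
{B,C,E} --a--> {B,C,E}  [seen]
{B,C,E} --b--> {A,B,D,E}  [new]
{B,D,E} --a--> {B,C,D,E}  [seen]
{B,D,E} --b--> {A,B,C,D,E}  [seen]
{A,B,D,E} --a--> {B,C,D,E}  [seen]
{A,B,D,E} --b--> {A,B,C,D,E}  [seen]
Reachable DFA states: {A}, {B,D}, {B}, {B,C,D,E}, {A,B,C,D,E}, {B,C,E}, {B,D,E}, {A,B,D,E}.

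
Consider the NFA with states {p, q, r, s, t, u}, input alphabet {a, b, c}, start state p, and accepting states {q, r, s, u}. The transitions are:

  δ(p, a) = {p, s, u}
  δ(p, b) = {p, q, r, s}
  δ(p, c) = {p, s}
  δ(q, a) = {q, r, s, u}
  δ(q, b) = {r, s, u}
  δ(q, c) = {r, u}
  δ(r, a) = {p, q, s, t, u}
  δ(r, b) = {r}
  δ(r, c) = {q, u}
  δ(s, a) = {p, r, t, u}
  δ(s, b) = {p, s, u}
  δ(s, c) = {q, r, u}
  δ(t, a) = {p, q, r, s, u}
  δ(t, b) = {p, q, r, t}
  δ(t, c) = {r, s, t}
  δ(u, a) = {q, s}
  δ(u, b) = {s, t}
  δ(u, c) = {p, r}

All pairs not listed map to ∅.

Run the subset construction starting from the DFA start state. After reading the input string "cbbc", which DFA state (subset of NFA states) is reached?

Start: {p}.
δ(p,c) = {p, s}.
Union: {p, s}.
After c: {p, s}.
δ(p,b) = {p, q, r, s}; δ(s,b) = {p, s, u}.
Union: {p, q, r, s, u}.
After b: {p, q, r, s, u}.
δ(p,b) = {p, q, r, s}; δ(q,b) = {r, s, u}; δ(r,b) = {r}; δ(s,b) = {p, s, u}; δ(u,b) = {s, t}.
Union: {p, q, r, s, t, u}.
After b: {p, q, r, s, t, u}.
δ(p,c) = {p, s}; δ(q,c) = {r, u}; δ(r,c) = {q, u}; δ(s,c) = {q, r, u}; δ(t,c) = {r, s, t}; δ(u,c) = {p, r}.
Union: {p, q, r, s, t, u}.
After c: {p, q, r, s, t, u}.

{p, q, r, s, t, u}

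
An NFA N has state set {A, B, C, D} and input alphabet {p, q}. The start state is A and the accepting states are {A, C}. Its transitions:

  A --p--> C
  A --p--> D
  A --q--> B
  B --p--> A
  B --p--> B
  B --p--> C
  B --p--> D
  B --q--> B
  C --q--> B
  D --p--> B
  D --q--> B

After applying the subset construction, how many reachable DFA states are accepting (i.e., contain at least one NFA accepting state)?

3

Start state of the DFA: {A}.
{A} --p--> {C, D}  [new]
{A} --q--> {B}  [new]
{C, D} --p--> {B}  [seen]
{C, D} --q--> {B}  [seen]
{B} --p--> {A, B, C, D}  [new]
{B} --q--> {B}  [seen]
{A, B, C, D} --p--> {A, B, C, D}  [seen]
{A, B, C, D} --q--> {B}  [seen]
Reachable DFA states: {A}, {C, D}, {B}, {A, B, C, D}.
Accepting DFA states (contain an NFA accepting state): {A}, {C, D}, {A, B, C, D}.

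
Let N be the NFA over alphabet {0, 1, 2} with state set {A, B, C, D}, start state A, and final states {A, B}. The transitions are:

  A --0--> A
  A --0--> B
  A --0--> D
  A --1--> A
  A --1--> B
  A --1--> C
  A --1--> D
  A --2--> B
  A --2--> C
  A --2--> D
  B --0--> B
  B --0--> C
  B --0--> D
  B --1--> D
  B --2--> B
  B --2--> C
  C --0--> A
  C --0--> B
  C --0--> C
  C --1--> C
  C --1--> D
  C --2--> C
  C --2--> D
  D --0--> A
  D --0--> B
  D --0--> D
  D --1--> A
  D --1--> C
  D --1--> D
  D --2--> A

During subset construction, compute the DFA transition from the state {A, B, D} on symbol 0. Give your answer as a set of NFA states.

{A, B, C, D}

δ(A,0) = {A, B, D}; δ(B,0) = {B, C, D}; δ(D,0) = {A, B, D}.
Union: {A, B, C, D}.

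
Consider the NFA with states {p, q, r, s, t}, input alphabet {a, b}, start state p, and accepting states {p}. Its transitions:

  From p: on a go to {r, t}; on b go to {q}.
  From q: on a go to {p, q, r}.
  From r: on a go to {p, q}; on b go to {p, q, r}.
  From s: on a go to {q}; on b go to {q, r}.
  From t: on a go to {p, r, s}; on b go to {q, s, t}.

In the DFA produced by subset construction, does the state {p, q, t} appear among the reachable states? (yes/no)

Start state of the DFA: {p}.
{p} --a--> {r, t}  [new]
{p} --b--> {q}  [new]
{r, t} --a--> {p, q, r, s}  [new]
{r, t} --b--> {p, q, r, s, t}  [new]
{q} --a--> {p, q, r}  [new]
{q} --b--> ∅  [new]
{p, q, r, s} --a--> {p, q, r, t}  [new]
{p, q, r, s} --b--> {p, q, r}  [seen]
{p, q, r, s, t} --a--> {p, q, r, s, t}  [seen]
{p, q, r, s, t} --b--> {p, q, r, s, t}  [seen]
{p, q, r} --a--> {p, q, r, t}  [seen]
{p, q, r} --b--> {p, q, r}  [seen]
∅ --a--> ∅  [seen]
∅ --b--> ∅  [seen]
{p, q, r, t} --a--> {p, q, r, s, t}  [seen]
{p, q, r, t} --b--> {p, q, r, s, t}  [seen]
Reachable DFA states: {p}, {r, t}, {q}, {p, q, r, s}, {p, q, r, s, t}, {p, q, r}, ∅, {p, q, r, t}.
{p, q, t} is not among them.

no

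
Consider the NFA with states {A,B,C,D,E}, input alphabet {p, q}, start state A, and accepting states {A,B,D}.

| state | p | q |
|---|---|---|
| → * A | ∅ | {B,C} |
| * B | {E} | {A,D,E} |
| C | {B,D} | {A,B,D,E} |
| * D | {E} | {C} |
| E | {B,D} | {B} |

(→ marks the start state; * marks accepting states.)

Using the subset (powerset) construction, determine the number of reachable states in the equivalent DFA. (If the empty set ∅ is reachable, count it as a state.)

Start state of the DFA: {A}.
{A} --p--> ∅  [new]
{A} --q--> {B,C}  [new]
∅ --p--> ∅  [seen]
∅ --q--> ∅  [seen]
{B,C} --p--> {B,D,E}  [new]
{B,C} --q--> {A,B,D,E}  [new]
{B,D,E} --p--> {B,D,E}  [seen]
{B,D,E} --q--> {A,B,C,D,E}  [new]
{A,B,D,E} --p--> {B,D,E}  [seen]
{A,B,D,E} --q--> {A,B,C,D,E}  [seen]
{A,B,C,D,E} --p--> {B,D,E}  [seen]
{A,B,C,D,E} --q--> {A,B,C,D,E}  [seen]
Reachable DFA states: {A}, ∅, {B,C}, {B,D,E}, {A,B,D,E}, {A,B,C,D,E}.

6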